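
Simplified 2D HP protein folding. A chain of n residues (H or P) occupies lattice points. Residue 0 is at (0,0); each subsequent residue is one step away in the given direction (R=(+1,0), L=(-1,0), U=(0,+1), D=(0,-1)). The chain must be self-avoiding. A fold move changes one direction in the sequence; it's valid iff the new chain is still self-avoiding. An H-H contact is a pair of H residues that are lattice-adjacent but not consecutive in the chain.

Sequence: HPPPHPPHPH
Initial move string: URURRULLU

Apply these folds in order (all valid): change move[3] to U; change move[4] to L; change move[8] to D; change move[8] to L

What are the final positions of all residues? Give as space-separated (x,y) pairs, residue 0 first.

Answer: (0,0) (0,1) (1,1) (1,2) (1,3) (0,3) (0,4) (-1,4) (-2,4) (-3,4)

Derivation:
Initial moves: URURRULLU
Fold: move[3]->U => URUURULLU (positions: [(0, 0), (0, 1), (1, 1), (1, 2), (1, 3), (2, 3), (2, 4), (1, 4), (0, 4), (0, 5)])
Fold: move[4]->L => URUULULLU (positions: [(0, 0), (0, 1), (1, 1), (1, 2), (1, 3), (0, 3), (0, 4), (-1, 4), (-2, 4), (-2, 5)])
Fold: move[8]->D => URUULULLD (positions: [(0, 0), (0, 1), (1, 1), (1, 2), (1, 3), (0, 3), (0, 4), (-1, 4), (-2, 4), (-2, 3)])
Fold: move[8]->L => URUULULLL (positions: [(0, 0), (0, 1), (1, 1), (1, 2), (1, 3), (0, 3), (0, 4), (-1, 4), (-2, 4), (-3, 4)])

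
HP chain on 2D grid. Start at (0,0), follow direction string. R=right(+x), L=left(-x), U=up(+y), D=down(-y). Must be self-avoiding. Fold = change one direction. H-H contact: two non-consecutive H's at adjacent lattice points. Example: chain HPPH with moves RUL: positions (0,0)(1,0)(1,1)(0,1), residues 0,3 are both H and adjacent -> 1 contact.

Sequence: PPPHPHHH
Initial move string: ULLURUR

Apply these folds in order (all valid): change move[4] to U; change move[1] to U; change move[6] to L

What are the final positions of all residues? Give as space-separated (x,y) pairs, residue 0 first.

Answer: (0,0) (0,1) (0,2) (-1,2) (-1,3) (-1,4) (-1,5) (-2,5)

Derivation:
Initial moves: ULLURUR
Fold: move[4]->U => ULLUUUR (positions: [(0, 0), (0, 1), (-1, 1), (-2, 1), (-2, 2), (-2, 3), (-2, 4), (-1, 4)])
Fold: move[1]->U => UULUUUR (positions: [(0, 0), (0, 1), (0, 2), (-1, 2), (-1, 3), (-1, 4), (-1, 5), (0, 5)])
Fold: move[6]->L => UULUUUL (positions: [(0, 0), (0, 1), (0, 2), (-1, 2), (-1, 3), (-1, 4), (-1, 5), (-2, 5)])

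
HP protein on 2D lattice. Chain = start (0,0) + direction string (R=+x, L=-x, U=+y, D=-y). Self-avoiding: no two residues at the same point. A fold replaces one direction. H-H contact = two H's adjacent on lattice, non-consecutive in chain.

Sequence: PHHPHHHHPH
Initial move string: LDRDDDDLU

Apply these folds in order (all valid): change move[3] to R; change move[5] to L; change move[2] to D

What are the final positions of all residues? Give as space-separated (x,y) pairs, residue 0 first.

Initial moves: LDRDDDDLU
Fold: move[3]->R => LDRRDDDLU (positions: [(0, 0), (-1, 0), (-1, -1), (0, -1), (1, -1), (1, -2), (1, -3), (1, -4), (0, -4), (0, -3)])
Fold: move[5]->L => LDRRDLDLU (positions: [(0, 0), (-1, 0), (-1, -1), (0, -1), (1, -1), (1, -2), (0, -2), (0, -3), (-1, -3), (-1, -2)])
Fold: move[2]->D => LDDRDLDLU (positions: [(0, 0), (-1, 0), (-1, -1), (-1, -2), (0, -2), (0, -3), (-1, -3), (-1, -4), (-2, -4), (-2, -3)])

Answer: (0,0) (-1,0) (-1,-1) (-1,-2) (0,-2) (0,-3) (-1,-3) (-1,-4) (-2,-4) (-2,-3)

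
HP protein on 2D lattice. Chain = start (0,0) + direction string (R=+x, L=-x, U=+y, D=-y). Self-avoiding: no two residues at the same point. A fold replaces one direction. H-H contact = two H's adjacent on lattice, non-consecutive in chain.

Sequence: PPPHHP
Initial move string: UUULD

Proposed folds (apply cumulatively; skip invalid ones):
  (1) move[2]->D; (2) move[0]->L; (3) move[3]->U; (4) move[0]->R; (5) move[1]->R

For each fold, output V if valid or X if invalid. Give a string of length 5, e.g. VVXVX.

Answer: XVXVX

Derivation:
Initial: UUULD -> [(0, 0), (0, 1), (0, 2), (0, 3), (-1, 3), (-1, 2)]
Fold 1: move[2]->D => UUDLD INVALID (collision), skipped
Fold 2: move[0]->L => LUULD VALID
Fold 3: move[3]->U => LUUUD INVALID (collision), skipped
Fold 4: move[0]->R => RUULD VALID
Fold 5: move[1]->R => RRULD INVALID (collision), skipped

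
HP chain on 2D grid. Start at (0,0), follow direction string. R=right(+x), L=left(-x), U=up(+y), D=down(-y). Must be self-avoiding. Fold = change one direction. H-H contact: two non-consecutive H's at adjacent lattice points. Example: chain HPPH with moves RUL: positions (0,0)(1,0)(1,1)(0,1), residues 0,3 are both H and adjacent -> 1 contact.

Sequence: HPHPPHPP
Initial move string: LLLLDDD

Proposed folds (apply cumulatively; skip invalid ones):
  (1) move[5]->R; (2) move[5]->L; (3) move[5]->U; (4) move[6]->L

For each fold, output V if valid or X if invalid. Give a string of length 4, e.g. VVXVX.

Answer: VVXV

Derivation:
Initial: LLLLDDD -> [(0, 0), (-1, 0), (-2, 0), (-3, 0), (-4, 0), (-4, -1), (-4, -2), (-4, -3)]
Fold 1: move[5]->R => LLLLDRD VALID
Fold 2: move[5]->L => LLLLDLD VALID
Fold 3: move[5]->U => LLLLDUD INVALID (collision), skipped
Fold 4: move[6]->L => LLLLDLL VALID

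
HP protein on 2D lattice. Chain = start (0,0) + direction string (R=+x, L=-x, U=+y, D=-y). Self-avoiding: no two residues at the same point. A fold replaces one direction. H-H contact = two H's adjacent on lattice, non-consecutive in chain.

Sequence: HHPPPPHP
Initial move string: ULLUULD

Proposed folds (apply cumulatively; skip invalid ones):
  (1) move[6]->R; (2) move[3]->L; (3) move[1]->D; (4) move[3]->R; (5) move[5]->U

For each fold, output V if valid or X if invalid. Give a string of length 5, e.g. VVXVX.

Initial: ULLUULD -> [(0, 0), (0, 1), (-1, 1), (-2, 1), (-2, 2), (-2, 3), (-3, 3), (-3, 2)]
Fold 1: move[6]->R => ULLUULR INVALID (collision), skipped
Fold 2: move[3]->L => ULLLULD VALID
Fold 3: move[1]->D => UDLLULD INVALID (collision), skipped
Fold 4: move[3]->R => ULLRULD INVALID (collision), skipped
Fold 5: move[5]->U => ULLLUUD INVALID (collision), skipped

Answer: XVXXX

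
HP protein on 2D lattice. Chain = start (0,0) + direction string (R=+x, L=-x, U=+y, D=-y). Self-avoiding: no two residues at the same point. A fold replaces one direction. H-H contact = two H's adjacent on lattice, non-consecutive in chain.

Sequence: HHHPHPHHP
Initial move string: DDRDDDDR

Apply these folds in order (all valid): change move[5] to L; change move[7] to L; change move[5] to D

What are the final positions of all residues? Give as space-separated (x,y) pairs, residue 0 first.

Initial moves: DDRDDDDR
Fold: move[5]->L => DDRDDLDR (positions: [(0, 0), (0, -1), (0, -2), (1, -2), (1, -3), (1, -4), (0, -4), (0, -5), (1, -5)])
Fold: move[7]->L => DDRDDLDL (positions: [(0, 0), (0, -1), (0, -2), (1, -2), (1, -3), (1, -4), (0, -4), (0, -5), (-1, -5)])
Fold: move[5]->D => DDRDDDDL (positions: [(0, 0), (0, -1), (0, -2), (1, -2), (1, -3), (1, -4), (1, -5), (1, -6), (0, -6)])

Answer: (0,0) (0,-1) (0,-2) (1,-2) (1,-3) (1,-4) (1,-5) (1,-6) (0,-6)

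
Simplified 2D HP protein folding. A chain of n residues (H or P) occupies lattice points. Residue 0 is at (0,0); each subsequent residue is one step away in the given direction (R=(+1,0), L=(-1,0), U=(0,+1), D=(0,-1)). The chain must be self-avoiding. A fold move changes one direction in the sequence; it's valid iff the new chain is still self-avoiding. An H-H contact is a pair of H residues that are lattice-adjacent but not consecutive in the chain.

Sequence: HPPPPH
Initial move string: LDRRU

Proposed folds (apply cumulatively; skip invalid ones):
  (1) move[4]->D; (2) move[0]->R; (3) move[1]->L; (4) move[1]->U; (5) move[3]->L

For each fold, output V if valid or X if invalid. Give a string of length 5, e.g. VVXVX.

Answer: VVXVX

Derivation:
Initial: LDRRU -> [(0, 0), (-1, 0), (-1, -1), (0, -1), (1, -1), (1, 0)]
Fold 1: move[4]->D => LDRRD VALID
Fold 2: move[0]->R => RDRRD VALID
Fold 3: move[1]->L => RLRRD INVALID (collision), skipped
Fold 4: move[1]->U => RURRD VALID
Fold 5: move[3]->L => RURLD INVALID (collision), skipped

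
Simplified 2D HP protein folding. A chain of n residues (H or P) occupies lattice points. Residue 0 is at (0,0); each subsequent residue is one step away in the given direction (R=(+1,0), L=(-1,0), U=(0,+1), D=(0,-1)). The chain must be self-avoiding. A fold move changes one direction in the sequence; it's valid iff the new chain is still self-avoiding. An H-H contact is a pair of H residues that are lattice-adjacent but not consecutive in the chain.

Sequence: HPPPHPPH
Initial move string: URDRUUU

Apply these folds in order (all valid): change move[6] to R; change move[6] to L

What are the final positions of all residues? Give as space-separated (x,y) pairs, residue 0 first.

Initial moves: URDRUUU
Fold: move[6]->R => URDRUUR (positions: [(0, 0), (0, 1), (1, 1), (1, 0), (2, 0), (2, 1), (2, 2), (3, 2)])
Fold: move[6]->L => URDRUUL (positions: [(0, 0), (0, 1), (1, 1), (1, 0), (2, 0), (2, 1), (2, 2), (1, 2)])

Answer: (0,0) (0,1) (1,1) (1,0) (2,0) (2,1) (2,2) (1,2)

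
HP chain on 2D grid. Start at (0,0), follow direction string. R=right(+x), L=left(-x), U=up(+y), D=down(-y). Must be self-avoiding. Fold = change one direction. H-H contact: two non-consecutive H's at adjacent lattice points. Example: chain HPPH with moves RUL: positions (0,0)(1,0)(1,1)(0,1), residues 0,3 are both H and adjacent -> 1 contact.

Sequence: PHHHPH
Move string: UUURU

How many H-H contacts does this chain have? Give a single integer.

Answer: 0

Derivation:
Positions: [(0, 0), (0, 1), (0, 2), (0, 3), (1, 3), (1, 4)]
No H-H contacts found.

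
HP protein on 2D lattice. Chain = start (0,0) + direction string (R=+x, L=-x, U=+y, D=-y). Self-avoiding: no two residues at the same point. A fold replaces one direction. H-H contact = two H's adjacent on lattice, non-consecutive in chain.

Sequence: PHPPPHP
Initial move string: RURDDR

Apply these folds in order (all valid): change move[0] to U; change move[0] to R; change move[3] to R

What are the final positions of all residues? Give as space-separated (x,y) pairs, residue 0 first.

Initial moves: RURDDR
Fold: move[0]->U => UURDDR (positions: [(0, 0), (0, 1), (0, 2), (1, 2), (1, 1), (1, 0), (2, 0)])
Fold: move[0]->R => RURDDR (positions: [(0, 0), (1, 0), (1, 1), (2, 1), (2, 0), (2, -1), (3, -1)])
Fold: move[3]->R => RURRDR (positions: [(0, 0), (1, 0), (1, 1), (2, 1), (3, 1), (3, 0), (4, 0)])

Answer: (0,0) (1,0) (1,1) (2,1) (3,1) (3,0) (4,0)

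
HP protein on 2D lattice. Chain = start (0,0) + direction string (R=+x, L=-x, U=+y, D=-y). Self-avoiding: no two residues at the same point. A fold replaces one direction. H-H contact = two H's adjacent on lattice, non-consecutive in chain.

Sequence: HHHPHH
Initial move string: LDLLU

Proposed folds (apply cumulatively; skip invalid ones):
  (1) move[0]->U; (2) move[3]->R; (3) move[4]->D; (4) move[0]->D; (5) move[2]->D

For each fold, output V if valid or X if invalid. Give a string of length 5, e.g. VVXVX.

Answer: XXVVV

Derivation:
Initial: LDLLU -> [(0, 0), (-1, 0), (-1, -1), (-2, -1), (-3, -1), (-3, 0)]
Fold 1: move[0]->U => UDLLU INVALID (collision), skipped
Fold 2: move[3]->R => LDLRU INVALID (collision), skipped
Fold 3: move[4]->D => LDLLD VALID
Fold 4: move[0]->D => DDLLD VALID
Fold 5: move[2]->D => DDDLD VALID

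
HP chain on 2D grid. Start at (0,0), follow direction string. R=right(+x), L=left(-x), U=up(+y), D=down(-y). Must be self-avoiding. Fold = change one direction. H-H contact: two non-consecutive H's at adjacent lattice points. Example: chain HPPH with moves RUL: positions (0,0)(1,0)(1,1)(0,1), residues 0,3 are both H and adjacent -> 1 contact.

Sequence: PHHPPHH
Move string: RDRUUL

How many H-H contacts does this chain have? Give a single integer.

Positions: [(0, 0), (1, 0), (1, -1), (2, -1), (2, 0), (2, 1), (1, 1)]
H-H contact: residue 1 @(1,0) - residue 6 @(1, 1)

Answer: 1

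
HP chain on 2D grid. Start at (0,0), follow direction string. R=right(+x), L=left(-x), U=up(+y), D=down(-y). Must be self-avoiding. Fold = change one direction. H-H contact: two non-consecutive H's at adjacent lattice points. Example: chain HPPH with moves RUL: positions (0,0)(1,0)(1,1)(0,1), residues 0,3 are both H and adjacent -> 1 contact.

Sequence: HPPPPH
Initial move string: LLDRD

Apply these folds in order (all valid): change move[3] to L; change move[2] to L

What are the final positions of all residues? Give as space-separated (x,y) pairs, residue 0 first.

Initial moves: LLDRD
Fold: move[3]->L => LLDLD (positions: [(0, 0), (-1, 0), (-2, 0), (-2, -1), (-3, -1), (-3, -2)])
Fold: move[2]->L => LLLLD (positions: [(0, 0), (-1, 0), (-2, 0), (-3, 0), (-4, 0), (-4, -1)])

Answer: (0,0) (-1,0) (-2,0) (-3,0) (-4,0) (-4,-1)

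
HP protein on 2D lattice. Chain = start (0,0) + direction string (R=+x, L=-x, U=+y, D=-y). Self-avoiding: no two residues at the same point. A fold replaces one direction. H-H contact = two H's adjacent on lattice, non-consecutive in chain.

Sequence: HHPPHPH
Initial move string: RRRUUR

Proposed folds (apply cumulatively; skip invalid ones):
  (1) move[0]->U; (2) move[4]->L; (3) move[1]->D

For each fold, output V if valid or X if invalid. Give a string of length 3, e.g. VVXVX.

Answer: VXX

Derivation:
Initial: RRRUUR -> [(0, 0), (1, 0), (2, 0), (3, 0), (3, 1), (3, 2), (4, 2)]
Fold 1: move[0]->U => URRUUR VALID
Fold 2: move[4]->L => URRULR INVALID (collision), skipped
Fold 3: move[1]->D => UDRUUR INVALID (collision), skipped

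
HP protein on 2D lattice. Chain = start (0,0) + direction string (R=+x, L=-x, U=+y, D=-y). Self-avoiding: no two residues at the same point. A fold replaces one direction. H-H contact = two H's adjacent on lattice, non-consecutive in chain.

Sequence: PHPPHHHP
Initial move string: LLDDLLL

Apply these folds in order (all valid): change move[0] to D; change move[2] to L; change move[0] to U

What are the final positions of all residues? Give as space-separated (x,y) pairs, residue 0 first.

Answer: (0,0) (0,1) (-1,1) (-2,1) (-2,0) (-3,0) (-4,0) (-5,0)

Derivation:
Initial moves: LLDDLLL
Fold: move[0]->D => DLDDLLL (positions: [(0, 0), (0, -1), (-1, -1), (-1, -2), (-1, -3), (-2, -3), (-3, -3), (-4, -3)])
Fold: move[2]->L => DLLDLLL (positions: [(0, 0), (0, -1), (-1, -1), (-2, -1), (-2, -2), (-3, -2), (-4, -2), (-5, -2)])
Fold: move[0]->U => ULLDLLL (positions: [(0, 0), (0, 1), (-1, 1), (-2, 1), (-2, 0), (-3, 0), (-4, 0), (-5, 0)])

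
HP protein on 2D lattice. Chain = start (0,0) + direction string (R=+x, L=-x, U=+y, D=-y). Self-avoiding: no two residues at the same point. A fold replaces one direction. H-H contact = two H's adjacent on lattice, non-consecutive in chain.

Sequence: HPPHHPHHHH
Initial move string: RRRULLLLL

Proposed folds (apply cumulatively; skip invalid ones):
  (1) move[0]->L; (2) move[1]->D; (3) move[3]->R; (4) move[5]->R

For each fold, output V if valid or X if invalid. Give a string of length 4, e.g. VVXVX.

Initial: RRRULLLLL -> [(0, 0), (1, 0), (2, 0), (3, 0), (3, 1), (2, 1), (1, 1), (0, 1), (-1, 1), (-2, 1)]
Fold 1: move[0]->L => LRRULLLLL INVALID (collision), skipped
Fold 2: move[1]->D => RDRULLLLL INVALID (collision), skipped
Fold 3: move[3]->R => RRRRLLLLL INVALID (collision), skipped
Fold 4: move[5]->R => RRRULRLLL INVALID (collision), skipped

Answer: XXXX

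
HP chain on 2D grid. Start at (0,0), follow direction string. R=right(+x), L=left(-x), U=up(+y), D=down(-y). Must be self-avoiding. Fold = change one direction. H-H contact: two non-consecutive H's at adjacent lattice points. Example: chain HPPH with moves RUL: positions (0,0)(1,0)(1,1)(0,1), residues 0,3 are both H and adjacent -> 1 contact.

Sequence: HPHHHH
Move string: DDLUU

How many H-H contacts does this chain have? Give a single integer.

Answer: 1

Derivation:
Positions: [(0, 0), (0, -1), (0, -2), (-1, -2), (-1, -1), (-1, 0)]
H-H contact: residue 0 @(0,0) - residue 5 @(-1, 0)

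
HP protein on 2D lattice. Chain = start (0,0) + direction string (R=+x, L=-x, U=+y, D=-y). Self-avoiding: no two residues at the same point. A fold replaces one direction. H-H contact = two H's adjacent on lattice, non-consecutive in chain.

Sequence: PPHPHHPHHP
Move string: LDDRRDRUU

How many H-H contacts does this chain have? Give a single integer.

Answer: 1

Derivation:
Positions: [(0, 0), (-1, 0), (-1, -1), (-1, -2), (0, -2), (1, -2), (1, -3), (2, -3), (2, -2), (2, -1)]
H-H contact: residue 5 @(1,-2) - residue 8 @(2, -2)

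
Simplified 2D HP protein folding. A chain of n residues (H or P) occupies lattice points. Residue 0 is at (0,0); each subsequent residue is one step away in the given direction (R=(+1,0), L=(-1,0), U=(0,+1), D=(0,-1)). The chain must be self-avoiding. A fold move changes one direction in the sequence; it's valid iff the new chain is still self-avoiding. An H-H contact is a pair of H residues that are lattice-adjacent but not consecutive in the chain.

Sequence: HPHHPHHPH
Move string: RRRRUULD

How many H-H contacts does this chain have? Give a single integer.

Positions: [(0, 0), (1, 0), (2, 0), (3, 0), (4, 0), (4, 1), (4, 2), (3, 2), (3, 1)]
H-H contact: residue 3 @(3,0) - residue 8 @(3, 1)
H-H contact: residue 5 @(4,1) - residue 8 @(3, 1)

Answer: 2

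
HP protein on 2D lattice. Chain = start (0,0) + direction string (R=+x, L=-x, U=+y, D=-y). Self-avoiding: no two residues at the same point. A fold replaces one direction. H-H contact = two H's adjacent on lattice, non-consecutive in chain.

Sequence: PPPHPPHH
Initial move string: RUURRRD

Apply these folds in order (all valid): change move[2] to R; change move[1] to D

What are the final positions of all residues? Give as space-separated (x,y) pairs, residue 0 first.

Answer: (0,0) (1,0) (1,-1) (2,-1) (3,-1) (4,-1) (5,-1) (5,-2)

Derivation:
Initial moves: RUURRRD
Fold: move[2]->R => RURRRRD (positions: [(0, 0), (1, 0), (1, 1), (2, 1), (3, 1), (4, 1), (5, 1), (5, 0)])
Fold: move[1]->D => RDRRRRD (positions: [(0, 0), (1, 0), (1, -1), (2, -1), (3, -1), (4, -1), (5, -1), (5, -2)])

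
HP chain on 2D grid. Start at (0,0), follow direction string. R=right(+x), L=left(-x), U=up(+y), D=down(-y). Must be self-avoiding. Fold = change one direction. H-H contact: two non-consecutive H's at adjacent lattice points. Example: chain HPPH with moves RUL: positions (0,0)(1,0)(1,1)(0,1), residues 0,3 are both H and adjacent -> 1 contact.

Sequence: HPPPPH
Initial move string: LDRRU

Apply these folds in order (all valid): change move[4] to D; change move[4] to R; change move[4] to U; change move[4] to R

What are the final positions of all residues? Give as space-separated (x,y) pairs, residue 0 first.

Initial moves: LDRRU
Fold: move[4]->D => LDRRD (positions: [(0, 0), (-1, 0), (-1, -1), (0, -1), (1, -1), (1, -2)])
Fold: move[4]->R => LDRRR (positions: [(0, 0), (-1, 0), (-1, -1), (0, -1), (1, -1), (2, -1)])
Fold: move[4]->U => LDRRU (positions: [(0, 0), (-1, 0), (-1, -1), (0, -1), (1, -1), (1, 0)])
Fold: move[4]->R => LDRRR (positions: [(0, 0), (-1, 0), (-1, -1), (0, -1), (1, -1), (2, -1)])

Answer: (0,0) (-1,0) (-1,-1) (0,-1) (1,-1) (2,-1)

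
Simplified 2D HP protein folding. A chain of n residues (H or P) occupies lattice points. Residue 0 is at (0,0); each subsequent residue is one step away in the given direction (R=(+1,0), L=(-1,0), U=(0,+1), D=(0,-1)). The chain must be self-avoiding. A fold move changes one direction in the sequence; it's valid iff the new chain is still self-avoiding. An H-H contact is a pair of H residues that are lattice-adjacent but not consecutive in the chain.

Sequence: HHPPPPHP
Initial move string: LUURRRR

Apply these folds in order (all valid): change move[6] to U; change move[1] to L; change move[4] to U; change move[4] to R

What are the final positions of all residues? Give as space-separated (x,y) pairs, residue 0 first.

Answer: (0,0) (-1,0) (-2,0) (-2,1) (-1,1) (0,1) (1,1) (1,2)

Derivation:
Initial moves: LUURRRR
Fold: move[6]->U => LUURRRU (positions: [(0, 0), (-1, 0), (-1, 1), (-1, 2), (0, 2), (1, 2), (2, 2), (2, 3)])
Fold: move[1]->L => LLURRRU (positions: [(0, 0), (-1, 0), (-2, 0), (-2, 1), (-1, 1), (0, 1), (1, 1), (1, 2)])
Fold: move[4]->U => LLURURU (positions: [(0, 0), (-1, 0), (-2, 0), (-2, 1), (-1, 1), (-1, 2), (0, 2), (0, 3)])
Fold: move[4]->R => LLURRRU (positions: [(0, 0), (-1, 0), (-2, 0), (-2, 1), (-1, 1), (0, 1), (1, 1), (1, 2)])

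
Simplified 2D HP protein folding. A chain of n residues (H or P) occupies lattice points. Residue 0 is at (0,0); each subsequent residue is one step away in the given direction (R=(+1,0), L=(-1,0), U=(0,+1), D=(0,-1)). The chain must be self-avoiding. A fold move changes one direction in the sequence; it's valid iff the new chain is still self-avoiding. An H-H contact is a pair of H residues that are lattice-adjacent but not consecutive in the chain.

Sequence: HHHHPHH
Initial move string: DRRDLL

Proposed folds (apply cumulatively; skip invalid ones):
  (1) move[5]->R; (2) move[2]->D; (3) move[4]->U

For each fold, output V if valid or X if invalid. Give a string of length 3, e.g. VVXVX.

Answer: XVX

Derivation:
Initial: DRRDLL -> [(0, 0), (0, -1), (1, -1), (2, -1), (2, -2), (1, -2), (0, -2)]
Fold 1: move[5]->R => DRRDLR INVALID (collision), skipped
Fold 2: move[2]->D => DRDDLL VALID
Fold 3: move[4]->U => DRDDUL INVALID (collision), skipped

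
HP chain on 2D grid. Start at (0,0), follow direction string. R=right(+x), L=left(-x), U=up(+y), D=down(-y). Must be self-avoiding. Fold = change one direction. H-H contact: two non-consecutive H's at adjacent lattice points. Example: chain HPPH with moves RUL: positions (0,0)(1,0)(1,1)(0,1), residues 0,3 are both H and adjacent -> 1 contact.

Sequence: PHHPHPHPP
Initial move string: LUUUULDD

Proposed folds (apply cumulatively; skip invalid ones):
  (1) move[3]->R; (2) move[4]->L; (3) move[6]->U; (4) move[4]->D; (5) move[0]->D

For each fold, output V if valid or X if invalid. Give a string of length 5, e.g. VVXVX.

Answer: XVXXX

Derivation:
Initial: LUUUULDD -> [(0, 0), (-1, 0), (-1, 1), (-1, 2), (-1, 3), (-1, 4), (-2, 4), (-2, 3), (-2, 2)]
Fold 1: move[3]->R => LUURULDD INVALID (collision), skipped
Fold 2: move[4]->L => LUUULLDD VALID
Fold 3: move[6]->U => LUUULLUD INVALID (collision), skipped
Fold 4: move[4]->D => LUUUDLDD INVALID (collision), skipped
Fold 5: move[0]->D => DUUULLDD INVALID (collision), skipped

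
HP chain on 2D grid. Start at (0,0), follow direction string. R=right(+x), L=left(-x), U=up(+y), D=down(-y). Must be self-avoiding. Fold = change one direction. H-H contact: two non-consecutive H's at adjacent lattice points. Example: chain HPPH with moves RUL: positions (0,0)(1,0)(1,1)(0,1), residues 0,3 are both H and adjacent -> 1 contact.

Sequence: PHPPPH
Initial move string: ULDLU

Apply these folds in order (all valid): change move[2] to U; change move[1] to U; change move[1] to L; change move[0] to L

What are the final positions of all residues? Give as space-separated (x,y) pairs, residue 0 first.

Initial moves: ULDLU
Fold: move[2]->U => ULULU (positions: [(0, 0), (0, 1), (-1, 1), (-1, 2), (-2, 2), (-2, 3)])
Fold: move[1]->U => UUULU (positions: [(0, 0), (0, 1), (0, 2), (0, 3), (-1, 3), (-1, 4)])
Fold: move[1]->L => ULULU (positions: [(0, 0), (0, 1), (-1, 1), (-1, 2), (-2, 2), (-2, 3)])
Fold: move[0]->L => LLULU (positions: [(0, 0), (-1, 0), (-2, 0), (-2, 1), (-3, 1), (-3, 2)])

Answer: (0,0) (-1,0) (-2,0) (-2,1) (-3,1) (-3,2)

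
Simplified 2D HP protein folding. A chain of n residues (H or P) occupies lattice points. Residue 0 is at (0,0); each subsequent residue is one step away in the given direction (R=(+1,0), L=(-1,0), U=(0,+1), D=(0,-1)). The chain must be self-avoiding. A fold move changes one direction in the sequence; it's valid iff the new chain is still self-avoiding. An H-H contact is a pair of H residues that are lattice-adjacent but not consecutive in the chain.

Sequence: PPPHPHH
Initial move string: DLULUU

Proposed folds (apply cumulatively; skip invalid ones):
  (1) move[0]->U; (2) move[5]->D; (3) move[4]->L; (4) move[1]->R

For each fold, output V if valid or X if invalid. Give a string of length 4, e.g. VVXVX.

Answer: VXVV

Derivation:
Initial: DLULUU -> [(0, 0), (0, -1), (-1, -1), (-1, 0), (-2, 0), (-2, 1), (-2, 2)]
Fold 1: move[0]->U => ULULUU VALID
Fold 2: move[5]->D => ULULUD INVALID (collision), skipped
Fold 3: move[4]->L => ULULLU VALID
Fold 4: move[1]->R => URULLU VALID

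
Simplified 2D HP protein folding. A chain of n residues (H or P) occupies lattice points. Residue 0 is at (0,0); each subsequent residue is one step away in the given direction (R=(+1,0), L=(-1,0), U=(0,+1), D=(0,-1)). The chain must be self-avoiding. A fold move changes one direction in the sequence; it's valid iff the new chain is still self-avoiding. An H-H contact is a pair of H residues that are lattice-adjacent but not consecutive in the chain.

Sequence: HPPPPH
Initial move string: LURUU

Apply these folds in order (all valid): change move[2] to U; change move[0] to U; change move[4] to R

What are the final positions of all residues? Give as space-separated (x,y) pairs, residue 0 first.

Initial moves: LURUU
Fold: move[2]->U => LUUUU (positions: [(0, 0), (-1, 0), (-1, 1), (-1, 2), (-1, 3), (-1, 4)])
Fold: move[0]->U => UUUUU (positions: [(0, 0), (0, 1), (0, 2), (0, 3), (0, 4), (0, 5)])
Fold: move[4]->R => UUUUR (positions: [(0, 0), (0, 1), (0, 2), (0, 3), (0, 4), (1, 4)])

Answer: (0,0) (0,1) (0,2) (0,3) (0,4) (1,4)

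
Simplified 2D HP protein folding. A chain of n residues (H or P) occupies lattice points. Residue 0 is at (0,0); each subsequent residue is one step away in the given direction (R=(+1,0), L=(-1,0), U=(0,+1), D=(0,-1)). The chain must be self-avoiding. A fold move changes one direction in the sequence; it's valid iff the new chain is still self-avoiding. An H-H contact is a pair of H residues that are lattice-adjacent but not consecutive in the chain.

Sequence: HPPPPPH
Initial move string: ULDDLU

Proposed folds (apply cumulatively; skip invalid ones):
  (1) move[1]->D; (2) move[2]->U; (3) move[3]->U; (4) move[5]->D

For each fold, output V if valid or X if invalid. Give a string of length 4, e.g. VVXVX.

Initial: ULDDLU -> [(0, 0), (0, 1), (-1, 1), (-1, 0), (-1, -1), (-2, -1), (-2, 0)]
Fold 1: move[1]->D => UDDDLU INVALID (collision), skipped
Fold 2: move[2]->U => ULUDLU INVALID (collision), skipped
Fold 3: move[3]->U => ULDULU INVALID (collision), skipped
Fold 4: move[5]->D => ULDDLD VALID

Answer: XXXV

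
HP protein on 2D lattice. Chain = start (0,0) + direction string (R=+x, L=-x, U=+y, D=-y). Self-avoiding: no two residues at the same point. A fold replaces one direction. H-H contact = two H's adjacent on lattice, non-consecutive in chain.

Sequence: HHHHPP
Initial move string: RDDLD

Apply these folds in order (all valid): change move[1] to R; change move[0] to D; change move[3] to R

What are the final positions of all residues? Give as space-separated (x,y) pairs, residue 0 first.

Answer: (0,0) (0,-1) (1,-1) (1,-2) (2,-2) (2,-3)

Derivation:
Initial moves: RDDLD
Fold: move[1]->R => RRDLD (positions: [(0, 0), (1, 0), (2, 0), (2, -1), (1, -1), (1, -2)])
Fold: move[0]->D => DRDLD (positions: [(0, 0), (0, -1), (1, -1), (1, -2), (0, -2), (0, -3)])
Fold: move[3]->R => DRDRD (positions: [(0, 0), (0, -1), (1, -1), (1, -2), (2, -2), (2, -3)])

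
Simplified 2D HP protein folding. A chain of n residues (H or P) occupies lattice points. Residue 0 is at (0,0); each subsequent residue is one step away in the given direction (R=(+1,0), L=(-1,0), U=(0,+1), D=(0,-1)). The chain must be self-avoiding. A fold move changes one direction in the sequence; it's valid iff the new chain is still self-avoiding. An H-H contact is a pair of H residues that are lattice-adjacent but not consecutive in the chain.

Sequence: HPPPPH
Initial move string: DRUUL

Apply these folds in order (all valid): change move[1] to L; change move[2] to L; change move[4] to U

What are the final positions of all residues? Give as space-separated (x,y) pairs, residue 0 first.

Answer: (0,0) (0,-1) (-1,-1) (-2,-1) (-2,0) (-2,1)

Derivation:
Initial moves: DRUUL
Fold: move[1]->L => DLUUL (positions: [(0, 0), (0, -1), (-1, -1), (-1, 0), (-1, 1), (-2, 1)])
Fold: move[2]->L => DLLUL (positions: [(0, 0), (0, -1), (-1, -1), (-2, -1), (-2, 0), (-3, 0)])
Fold: move[4]->U => DLLUU (positions: [(0, 0), (0, -1), (-1, -1), (-2, -1), (-2, 0), (-2, 1)])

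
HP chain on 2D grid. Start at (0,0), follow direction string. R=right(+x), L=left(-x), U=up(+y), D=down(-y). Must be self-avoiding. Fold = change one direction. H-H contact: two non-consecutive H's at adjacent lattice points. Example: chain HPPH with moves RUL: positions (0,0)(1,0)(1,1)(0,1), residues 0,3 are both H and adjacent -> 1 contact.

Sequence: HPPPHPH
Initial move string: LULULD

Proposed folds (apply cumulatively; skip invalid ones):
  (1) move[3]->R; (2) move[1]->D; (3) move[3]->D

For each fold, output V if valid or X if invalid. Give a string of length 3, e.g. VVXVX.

Answer: XVV

Derivation:
Initial: LULULD -> [(0, 0), (-1, 0), (-1, 1), (-2, 1), (-2, 2), (-3, 2), (-3, 1)]
Fold 1: move[3]->R => LULRLD INVALID (collision), skipped
Fold 2: move[1]->D => LDLULD VALID
Fold 3: move[3]->D => LDLDLD VALID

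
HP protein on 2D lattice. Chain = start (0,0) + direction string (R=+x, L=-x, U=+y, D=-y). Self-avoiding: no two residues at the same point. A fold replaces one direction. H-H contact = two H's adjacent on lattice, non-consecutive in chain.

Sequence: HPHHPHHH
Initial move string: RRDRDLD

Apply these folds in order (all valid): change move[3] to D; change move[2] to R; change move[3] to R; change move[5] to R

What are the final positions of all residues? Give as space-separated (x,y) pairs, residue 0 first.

Answer: (0,0) (1,0) (2,0) (3,0) (4,0) (4,-1) (5,-1) (5,-2)

Derivation:
Initial moves: RRDRDLD
Fold: move[3]->D => RRDDDLD (positions: [(0, 0), (1, 0), (2, 0), (2, -1), (2, -2), (2, -3), (1, -3), (1, -4)])
Fold: move[2]->R => RRRDDLD (positions: [(0, 0), (1, 0), (2, 0), (3, 0), (3, -1), (3, -2), (2, -2), (2, -3)])
Fold: move[3]->R => RRRRDLD (positions: [(0, 0), (1, 0), (2, 0), (3, 0), (4, 0), (4, -1), (3, -1), (3, -2)])
Fold: move[5]->R => RRRRDRD (positions: [(0, 0), (1, 0), (2, 0), (3, 0), (4, 0), (4, -1), (5, -1), (5, -2)])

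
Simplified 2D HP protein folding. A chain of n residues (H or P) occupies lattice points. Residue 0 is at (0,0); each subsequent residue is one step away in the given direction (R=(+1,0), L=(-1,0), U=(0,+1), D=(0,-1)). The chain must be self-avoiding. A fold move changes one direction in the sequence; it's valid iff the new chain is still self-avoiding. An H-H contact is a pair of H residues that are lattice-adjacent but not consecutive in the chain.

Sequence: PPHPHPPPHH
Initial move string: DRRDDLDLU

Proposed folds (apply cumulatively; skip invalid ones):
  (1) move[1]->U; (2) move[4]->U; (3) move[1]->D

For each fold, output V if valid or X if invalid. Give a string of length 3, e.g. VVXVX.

Answer: XXV

Derivation:
Initial: DRRDDLDLU -> [(0, 0), (0, -1), (1, -1), (2, -1), (2, -2), (2, -3), (1, -3), (1, -4), (0, -4), (0, -3)]
Fold 1: move[1]->U => DURDDLDLU INVALID (collision), skipped
Fold 2: move[4]->U => DRRDULDLU INVALID (collision), skipped
Fold 3: move[1]->D => DDRDDLDLU VALID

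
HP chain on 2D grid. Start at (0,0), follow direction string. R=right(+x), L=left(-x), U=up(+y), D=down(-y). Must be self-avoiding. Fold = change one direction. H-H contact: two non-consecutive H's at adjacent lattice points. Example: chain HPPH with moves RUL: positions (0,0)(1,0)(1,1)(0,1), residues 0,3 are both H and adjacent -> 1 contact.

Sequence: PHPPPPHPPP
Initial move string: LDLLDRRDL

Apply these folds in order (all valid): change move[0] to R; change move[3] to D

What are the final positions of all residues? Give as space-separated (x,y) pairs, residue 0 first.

Initial moves: LDLLDRRDL
Fold: move[0]->R => RDLLDRRDL (positions: [(0, 0), (1, 0), (1, -1), (0, -1), (-1, -1), (-1, -2), (0, -2), (1, -2), (1, -3), (0, -3)])
Fold: move[3]->D => RDLDDRRDL (positions: [(0, 0), (1, 0), (1, -1), (0, -1), (0, -2), (0, -3), (1, -3), (2, -3), (2, -4), (1, -4)])

Answer: (0,0) (1,0) (1,-1) (0,-1) (0,-2) (0,-3) (1,-3) (2,-3) (2,-4) (1,-4)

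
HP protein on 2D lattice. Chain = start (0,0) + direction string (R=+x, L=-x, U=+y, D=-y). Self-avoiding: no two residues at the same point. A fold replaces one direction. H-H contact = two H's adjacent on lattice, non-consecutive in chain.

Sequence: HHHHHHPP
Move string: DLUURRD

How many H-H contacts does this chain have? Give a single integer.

Positions: [(0, 0), (0, -1), (-1, -1), (-1, 0), (-1, 1), (0, 1), (1, 1), (1, 0)]
H-H contact: residue 0 @(0,0) - residue 3 @(-1, 0)
H-H contact: residue 0 @(0,0) - residue 5 @(0, 1)

Answer: 2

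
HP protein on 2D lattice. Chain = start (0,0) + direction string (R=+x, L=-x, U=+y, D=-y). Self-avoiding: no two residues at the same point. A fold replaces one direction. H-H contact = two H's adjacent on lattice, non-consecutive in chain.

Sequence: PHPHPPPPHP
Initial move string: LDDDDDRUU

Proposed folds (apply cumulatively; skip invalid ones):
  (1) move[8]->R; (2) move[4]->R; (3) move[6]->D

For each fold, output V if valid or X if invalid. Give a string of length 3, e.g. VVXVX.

Initial: LDDDDDRUU -> [(0, 0), (-1, 0), (-1, -1), (-1, -2), (-1, -3), (-1, -4), (-1, -5), (0, -5), (0, -4), (0, -3)]
Fold 1: move[8]->R => LDDDDDRUR VALID
Fold 2: move[4]->R => LDDDRDRUR VALID
Fold 3: move[6]->D => LDDDRDDUR INVALID (collision), skipped

Answer: VVX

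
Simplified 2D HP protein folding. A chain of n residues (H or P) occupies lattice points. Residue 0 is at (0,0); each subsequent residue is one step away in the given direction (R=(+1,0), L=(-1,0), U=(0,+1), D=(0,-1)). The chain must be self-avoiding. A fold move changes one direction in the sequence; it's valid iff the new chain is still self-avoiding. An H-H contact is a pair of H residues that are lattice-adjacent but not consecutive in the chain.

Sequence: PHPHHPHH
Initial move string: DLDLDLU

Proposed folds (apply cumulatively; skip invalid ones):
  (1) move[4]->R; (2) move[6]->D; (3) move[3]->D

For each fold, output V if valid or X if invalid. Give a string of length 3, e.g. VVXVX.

Initial: DLDLDLU -> [(0, 0), (0, -1), (-1, -1), (-1, -2), (-2, -2), (-2, -3), (-3, -3), (-3, -2)]
Fold 1: move[4]->R => DLDLRLU INVALID (collision), skipped
Fold 2: move[6]->D => DLDLDLD VALID
Fold 3: move[3]->D => DLDDDLD VALID

Answer: XVV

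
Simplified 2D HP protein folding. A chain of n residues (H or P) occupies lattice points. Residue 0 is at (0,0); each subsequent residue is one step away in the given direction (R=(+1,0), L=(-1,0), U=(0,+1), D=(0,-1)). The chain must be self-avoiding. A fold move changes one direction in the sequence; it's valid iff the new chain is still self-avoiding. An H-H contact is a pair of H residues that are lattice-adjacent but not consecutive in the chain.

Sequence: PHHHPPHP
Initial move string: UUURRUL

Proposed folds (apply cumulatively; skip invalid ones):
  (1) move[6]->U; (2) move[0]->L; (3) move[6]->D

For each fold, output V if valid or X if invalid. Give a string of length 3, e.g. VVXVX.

Answer: VVX

Derivation:
Initial: UUURRUL -> [(0, 0), (0, 1), (0, 2), (0, 3), (1, 3), (2, 3), (2, 4), (1, 4)]
Fold 1: move[6]->U => UUURRUU VALID
Fold 2: move[0]->L => LUURRUU VALID
Fold 3: move[6]->D => LUURRUD INVALID (collision), skipped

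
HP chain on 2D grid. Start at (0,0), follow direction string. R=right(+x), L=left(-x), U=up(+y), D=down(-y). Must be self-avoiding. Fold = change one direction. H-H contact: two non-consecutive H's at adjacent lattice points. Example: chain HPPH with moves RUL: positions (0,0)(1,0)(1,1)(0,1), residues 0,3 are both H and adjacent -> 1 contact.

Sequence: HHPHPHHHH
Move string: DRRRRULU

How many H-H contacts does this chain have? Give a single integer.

Positions: [(0, 0), (0, -1), (1, -1), (2, -1), (3, -1), (4, -1), (4, 0), (3, 0), (3, 1)]
No H-H contacts found.

Answer: 0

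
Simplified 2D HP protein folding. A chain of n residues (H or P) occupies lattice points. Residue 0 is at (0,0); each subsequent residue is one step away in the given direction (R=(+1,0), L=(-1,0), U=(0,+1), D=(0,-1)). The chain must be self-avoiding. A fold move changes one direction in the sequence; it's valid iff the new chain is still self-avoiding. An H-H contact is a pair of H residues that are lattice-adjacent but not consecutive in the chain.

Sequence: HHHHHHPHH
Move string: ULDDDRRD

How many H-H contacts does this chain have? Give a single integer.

Answer: 1

Derivation:
Positions: [(0, 0), (0, 1), (-1, 1), (-1, 0), (-1, -1), (-1, -2), (0, -2), (1, -2), (1, -3)]
H-H contact: residue 0 @(0,0) - residue 3 @(-1, 0)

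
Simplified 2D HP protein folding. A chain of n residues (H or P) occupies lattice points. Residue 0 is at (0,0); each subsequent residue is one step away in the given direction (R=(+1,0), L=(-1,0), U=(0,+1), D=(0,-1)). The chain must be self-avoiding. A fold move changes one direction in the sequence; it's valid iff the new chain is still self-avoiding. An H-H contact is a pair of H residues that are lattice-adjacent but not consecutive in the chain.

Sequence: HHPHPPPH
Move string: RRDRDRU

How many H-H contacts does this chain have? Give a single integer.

Answer: 0

Derivation:
Positions: [(0, 0), (1, 0), (2, 0), (2, -1), (3, -1), (3, -2), (4, -2), (4, -1)]
No H-H contacts found.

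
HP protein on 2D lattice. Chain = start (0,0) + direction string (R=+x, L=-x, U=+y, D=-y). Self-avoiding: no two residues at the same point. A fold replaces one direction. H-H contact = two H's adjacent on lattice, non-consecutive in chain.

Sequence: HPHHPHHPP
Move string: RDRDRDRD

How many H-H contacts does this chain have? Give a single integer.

Positions: [(0, 0), (1, 0), (1, -1), (2, -1), (2, -2), (3, -2), (3, -3), (4, -3), (4, -4)]
No H-H contacts found.

Answer: 0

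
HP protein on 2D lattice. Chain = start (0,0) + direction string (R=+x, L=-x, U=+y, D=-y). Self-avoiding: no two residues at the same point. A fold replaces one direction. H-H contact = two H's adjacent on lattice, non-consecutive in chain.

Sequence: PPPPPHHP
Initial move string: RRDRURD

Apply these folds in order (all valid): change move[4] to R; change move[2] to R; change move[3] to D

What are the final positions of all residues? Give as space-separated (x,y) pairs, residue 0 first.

Initial moves: RRDRURD
Fold: move[4]->R => RRDRRRD (positions: [(0, 0), (1, 0), (2, 0), (2, -1), (3, -1), (4, -1), (5, -1), (5, -2)])
Fold: move[2]->R => RRRRRRD (positions: [(0, 0), (1, 0), (2, 0), (3, 0), (4, 0), (5, 0), (6, 0), (6, -1)])
Fold: move[3]->D => RRRDRRD (positions: [(0, 0), (1, 0), (2, 0), (3, 0), (3, -1), (4, -1), (5, -1), (5, -2)])

Answer: (0,0) (1,0) (2,0) (3,0) (3,-1) (4,-1) (5,-1) (5,-2)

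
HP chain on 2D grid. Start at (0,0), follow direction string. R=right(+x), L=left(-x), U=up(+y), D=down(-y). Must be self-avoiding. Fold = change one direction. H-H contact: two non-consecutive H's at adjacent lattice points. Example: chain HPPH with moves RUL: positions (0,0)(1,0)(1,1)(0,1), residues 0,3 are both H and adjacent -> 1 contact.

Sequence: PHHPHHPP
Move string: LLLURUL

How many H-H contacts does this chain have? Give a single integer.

Positions: [(0, 0), (-1, 0), (-2, 0), (-3, 0), (-3, 1), (-2, 1), (-2, 2), (-3, 2)]
H-H contact: residue 2 @(-2,0) - residue 5 @(-2, 1)

Answer: 1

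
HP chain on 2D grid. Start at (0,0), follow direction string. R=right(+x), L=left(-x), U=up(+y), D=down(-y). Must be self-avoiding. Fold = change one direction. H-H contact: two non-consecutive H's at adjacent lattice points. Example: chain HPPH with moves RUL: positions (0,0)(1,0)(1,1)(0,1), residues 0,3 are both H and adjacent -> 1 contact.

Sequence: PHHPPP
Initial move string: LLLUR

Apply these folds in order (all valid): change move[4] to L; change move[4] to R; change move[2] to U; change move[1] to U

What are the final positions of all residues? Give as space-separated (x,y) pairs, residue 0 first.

Answer: (0,0) (-1,0) (-1,1) (-1,2) (-1,3) (0,3)

Derivation:
Initial moves: LLLUR
Fold: move[4]->L => LLLUL (positions: [(0, 0), (-1, 0), (-2, 0), (-3, 0), (-3, 1), (-4, 1)])
Fold: move[4]->R => LLLUR (positions: [(0, 0), (-1, 0), (-2, 0), (-3, 0), (-3, 1), (-2, 1)])
Fold: move[2]->U => LLUUR (positions: [(0, 0), (-1, 0), (-2, 0), (-2, 1), (-2, 2), (-1, 2)])
Fold: move[1]->U => LUUUR (positions: [(0, 0), (-1, 0), (-1, 1), (-1, 2), (-1, 3), (0, 3)])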